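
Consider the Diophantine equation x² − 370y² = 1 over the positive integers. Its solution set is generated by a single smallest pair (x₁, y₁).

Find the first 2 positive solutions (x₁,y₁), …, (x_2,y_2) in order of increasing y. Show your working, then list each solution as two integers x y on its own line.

√370 = [19; 4,4,38, …], period ℓ=3 (odd) → k=5
a_0=19:  p_0=19·1+0=19,  q_0=19·0+1=1
…
a_2=4:  p_2=4·77+19=327,  q_2=4·4+1=17
a_3=38:  p_3=38·327+77=12503,  q_3=38·17+4=650
a_4=4:  p_4=4·12503+327=50339,  q_4=4·650+17=2617
a_5=4:  p_5=4·50339+12503=213859,  q_5=4·2617+650=11118
(x₁, y₁) = (213859, 11118);  213859² − 370·11118² = 1 ✓
(x_2, y_2) = (213859·213859 + 370·11118·11118, 213859·11118 + 11118·213859) = (91471343761, 4755368724)

213859 11118
91471343761 4755368724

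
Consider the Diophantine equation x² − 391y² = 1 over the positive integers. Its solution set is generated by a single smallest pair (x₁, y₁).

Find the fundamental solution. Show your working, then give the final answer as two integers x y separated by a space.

√391 → a₀=19, period (1,3,2,2,1,…,3,1,38); ℓ=16 even so k=15
a_0=19:  p_0=19·1+0=19,  q_0=19·0+1=1
a_1=1:  p_1=1·19+1=20,  q_1=1·1+0=1
a_2=3:  p_2=3·20+19=79,  q_2=3·1+1=4
…
a_4=2:  p_4=2·178+79=435,  q_4=2·9+4=22
a_5=1:  p_5=1·435+178=613,  q_5=1·22+9=31
a_6=1:  p_6=1·613+435=1048,  q_6=1·31+22=53
…
a_9=2:  p_9=2·52519+2709=107747,  q_9=2·2656+137=5449
a_10=1:  p_10=1·107747+52519=160266,  q_10=1·5449+2656=8105
a_11=1:  p_11=1·160266+107747=268013,  q_11=1·8105+5449=13554
a_12=2:  p_12=2·268013+160266=696292,  q_12=2·13554+8105=35213
a_13=2:  p_13=2·696292+268013=1660597,  q_13=2·35213+13554=83980
a_14=3:  p_14=3·1660597+696292=5678083,  q_14=3·83980+35213=287153
a_15=1:  p_15=1·5678083+1660597=7338680,  q_15=1·287153+83980=371133
(x₁, y₁) = (7338680, 371133);  7338680² − 391·371133² = 1 ✓

7338680 371133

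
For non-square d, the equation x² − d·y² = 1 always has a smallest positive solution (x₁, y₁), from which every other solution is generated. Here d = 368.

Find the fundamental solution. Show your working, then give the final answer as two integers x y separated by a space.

√368 → a₀=19, period (5,2,5,38); ℓ=4 even so k=3
a_0=19:  p_0=19·1+0=19,  q_0=19·0+1=1
…
a_2=2:  p_2=2·96+19=211,  q_2=2·5+1=11
a_3=5:  p_3=5·211+96=1151,  q_3=5·11+5=60
fundamental: x₁=1151, y₁=60  (since 1324801 − 368·3600 = 1)

1151 60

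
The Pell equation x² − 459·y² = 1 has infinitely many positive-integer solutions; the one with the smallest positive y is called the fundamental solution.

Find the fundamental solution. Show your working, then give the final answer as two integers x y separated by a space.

d=459: √d = [21; 2,2,1,4,21,4,1,2,2,42] (ℓ=10, even), read p_9/q_9
step 0: (21, 1)  from 21·(1,0) + (0,1)
…
step 2: (107, 5)  from 2·(43,2) + (21,1)
step 3: (150, 7)  from 1·(107,5) + (43,2)
…
step 7: (75692, 3533)  from 1·(60695,2833) + (14997,700)
step 8: (212079, 9899)  from 2·(75692,3533) + (60695,2833)
step 9: (499850, 23331)  from 2·(212079,9899) + (75692,3533)
(x₁, y₁) = (499850, 23331);  499850² − 459·23331² = 1 ✓

499850 23331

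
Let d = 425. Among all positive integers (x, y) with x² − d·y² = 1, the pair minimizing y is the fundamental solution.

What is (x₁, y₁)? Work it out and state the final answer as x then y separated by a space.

143649 6968

√425 → a₀=20, period (1,1,1,1,1,1,40); ℓ=7 odd so k=13
a_0=20:  p_0=20·1+0=20,  q_0=20·0+1=1
…
a_2=1:  p_2=1·21+20=41,  q_2=1·1+1=2
a_3=1:  p_3=1·41+21=62,  q_3=1·2+1=3
a_4=1:  p_4=1·62+41=103,  q_4=1·3+2=5
a_5=1:  p_5=1·103+62=165,  q_5=1·5+3=8
a_6=1:  p_6=1·165+103=268,  q_6=1·8+5=13
a_7=40:  p_7=40·268+165=10885,  q_7=40·13+8=528
…
a_9=1:  p_9=1·11153+10885=22038,  q_9=1·541+528=1069
a_10=1:  p_10=1·22038+11153=33191,  q_10=1·1069+541=1610
…
a_12=1:  p_12=1·55229+33191=88420,  q_12=1·2679+1610=4289
a_13=1:  p_13=1·88420+55229=143649,  q_13=1·4289+2679=6968
(x₁, y₁) = (143649, 6968);  143649² − 425·6968² = 1 ✓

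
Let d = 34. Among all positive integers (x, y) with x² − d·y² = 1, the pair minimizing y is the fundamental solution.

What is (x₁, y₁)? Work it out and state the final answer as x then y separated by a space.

35 6

√34 → a₀=5, period (1,4,1,10); ℓ=4 even so k=3
a_0=5:  p_0=5·1+0=5,  q_0=5·0+1=1
a_1=1:  p_1=1·5+1=6,  q_1=1·1+0=1
a_2=4:  p_2=4·6+5=29,  q_2=4·1+1=5
a_3=1:  p_3=1·29+6=35,  q_3=1·5+1=6
fundamental: x₁=35, y₁=6  (since 1225 − 34·36 = 1)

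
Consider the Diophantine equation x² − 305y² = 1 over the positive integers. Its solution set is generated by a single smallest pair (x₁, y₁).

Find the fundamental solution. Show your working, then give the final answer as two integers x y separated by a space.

[17; 2,6,2,34] for √305; ℓ=4 ⇒ convergent index 3
k=0  a_k=17  p_k/q_k = 17/1
k=1  a_k=2  p_k/q_k = 35/2
k=2  a_k=6  p_k/q_k = 227/13
k=3  a_k=2  p_k/q_k = 489/28
(x₁, y₁) = (489, 28);  489² − 305·28² = 1 ✓

489 28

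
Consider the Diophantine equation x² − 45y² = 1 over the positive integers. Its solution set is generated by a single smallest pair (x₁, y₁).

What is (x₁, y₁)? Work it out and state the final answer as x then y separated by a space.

√45 = [6; 1,2,2,2,1,12, …], period ℓ=6 (even) → k=5
step 0: (6, 1)  from 6·(1,0) + (0,1)
step 1: (7, 1)  from 1·(6,1) + (1,0)
…
step 3: (47, 7)  from 2·(20,3) + (7,1)
step 4: (114, 17)  from 2·(47,7) + (20,3)
step 5: (161, 24)  from 1·(114,17) + (47,7)
fundamental: x₁=161, y₁=24  (since 25921 − 45·576 = 1)

161 24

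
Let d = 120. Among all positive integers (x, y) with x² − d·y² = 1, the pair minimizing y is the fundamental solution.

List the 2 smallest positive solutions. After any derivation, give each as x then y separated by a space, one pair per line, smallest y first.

√120 = [10; 1,20, …], period ℓ=2 (even) → k=1
a_0=10:  p_0=10·1+0=10,  q_0=10·0+1=1
a_1=1:  p_1=1·10+1=11,  q_1=1·1+0=1
→ (11, 1).  Check: 11²=121, 120·1²=120, difference 1.
n=2: (11,1)∘(11,1) = (11·11+120·1·1, 11·1+1·11) = (241,22)

11 1
241 22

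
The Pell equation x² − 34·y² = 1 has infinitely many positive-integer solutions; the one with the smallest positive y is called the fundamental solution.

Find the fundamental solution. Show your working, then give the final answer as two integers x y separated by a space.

√34 → a₀=5, period (1,4,1,10); ℓ=4 even so k=3
a_0=5:  p_0=5·1+0=5,  q_0=5·0+1=1
…
a_2=4:  p_2=4·6+5=29,  q_2=4·1+1=5
a_3=1:  p_3=1·29+6=35,  q_3=1·5+1=6
(x₁, y₁) = (35, 6);  35² − 34·6² = 1 ✓

35 6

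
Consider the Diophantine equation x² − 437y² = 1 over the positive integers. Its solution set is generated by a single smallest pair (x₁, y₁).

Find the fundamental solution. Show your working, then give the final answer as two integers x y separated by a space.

√437 → a₀=20, period (1,9,2,9,1,40); ℓ=6 even so k=5
a_0=20:  p_0=20·1+0=20,  q_0=20·0+1=1
a_1=1:  p_1=1·20+1=21,  q_1=1·1+0=1
…
a_3=2:  p_3=2·209+21=439,  q_3=2·10+1=21
a_4=9:  p_4=9·439+209=4160,  q_4=9·21+10=199
a_5=1:  p_5=1·4160+439=4599,  q_5=1·199+21=220
(x₁, y₁) = (4599, 220);  4599² − 437·220² = 1 ✓

4599 220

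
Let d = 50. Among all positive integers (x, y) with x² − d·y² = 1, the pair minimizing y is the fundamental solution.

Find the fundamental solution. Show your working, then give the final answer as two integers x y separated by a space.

99 14

d=50: √d = [7; 14] (ℓ=1, odd), read p_1/q_1
i=0: a=7 ⇒ p=7, q=1
i=1: a=14 ⇒ p=99, q=14
fundamental: x₁=99, y₁=14  (since 9801 − 50·196 = 1)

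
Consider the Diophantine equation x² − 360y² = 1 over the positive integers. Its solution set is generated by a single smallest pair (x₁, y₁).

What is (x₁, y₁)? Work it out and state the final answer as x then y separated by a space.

19 1

√360 → a₀=18, period (1,36); ℓ=2 even so k=1
k=0  a_k=18  p_k/q_k = 18/1
k=1  a_k=1  p_k/q_k = 19/1
fundamental: x₁=19, y₁=1  (since 361 − 360·1 = 1)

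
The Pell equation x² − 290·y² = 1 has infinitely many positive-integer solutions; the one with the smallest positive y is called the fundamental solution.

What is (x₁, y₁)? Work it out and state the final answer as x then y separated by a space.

√290 → a₀=17, period (34); ℓ=1 odd so k=1
k=0  a_k=17  p_k/q_k = 17/1
k=1  a_k=34  p_k/q_k = 579/34
(x₁, y₁) = (579, 34);  579² − 290·34² = 1 ✓

579 34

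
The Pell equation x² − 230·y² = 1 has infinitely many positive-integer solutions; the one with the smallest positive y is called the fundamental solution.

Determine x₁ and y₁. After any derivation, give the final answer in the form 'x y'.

91 6

√230 → a₀=15, period (6,30); ℓ=2 even so k=1
a_0=15:  p_0=15·1+0=15,  q_0=15·0+1=1
a_1=6:  p_1=6·15+1=91,  q_1=6·1+0=6
(x₁, y₁) = (91, 6);  91² − 230·6² = 1 ✓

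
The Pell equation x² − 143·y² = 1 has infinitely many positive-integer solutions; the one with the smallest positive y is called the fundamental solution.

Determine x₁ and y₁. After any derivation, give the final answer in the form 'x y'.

12 1

[11; 1,22] for √143; ℓ=2 ⇒ convergent index 1
a_0=11:  p_0=11·1+0=11,  q_0=11·0+1=1
a_1=1:  p_1=1·11+1=12,  q_1=1·1+0=1
(x₁, y₁) = (12, 1);  12² − 143·1² = 1 ✓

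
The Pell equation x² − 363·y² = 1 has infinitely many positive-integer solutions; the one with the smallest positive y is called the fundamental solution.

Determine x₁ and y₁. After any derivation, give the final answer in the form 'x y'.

362 19

[19; 19,38] for √363; ℓ=2 ⇒ convergent index 1
k=0  a_k=19  p_k/q_k = 19/1
k=1  a_k=19  p_k/q_k = 362/19
(x₁, y₁) = (362, 19);  362² − 363·19² = 1 ✓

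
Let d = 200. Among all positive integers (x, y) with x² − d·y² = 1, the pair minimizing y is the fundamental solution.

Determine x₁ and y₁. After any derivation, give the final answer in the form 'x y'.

99 7

[14; 7,28] for √200; ℓ=2 ⇒ convergent index 1
k=0  a_k=14  p_k/q_k = 14/1
k=1  a_k=7  p_k/q_k = 99/7
→ (99, 7).  Check: 99²=9801, 200·7²=9800, difference 1.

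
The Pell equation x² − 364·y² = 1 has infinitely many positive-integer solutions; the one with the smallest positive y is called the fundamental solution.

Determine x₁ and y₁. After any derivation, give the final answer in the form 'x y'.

√364 = [19; 12,1,2,3,1,8,1,3,2,1,12,38, …], period ℓ=12 (even) → k=11
step 0: (19, 1)  from 19·(1,0) + (0,1)
…
step 3: (725, 38)  from 2·(248,13) + (229,12)
step 4: (2423, 127)  from 3·(725,38) + (248,13)
step 5: (3148, 165)  from 1·(2423,127) + (725,38)
step 6: (27607, 1447)  from 8·(3148,165) + (2423,127)
step 7: (30755, 1612)  from 1·(27607,1447) + (3148,165)
…
step 9: (270499, 14178)  from 2·(119872,6283) + (30755,1612)
step 10: (390371, 20461)  from 1·(270499,14178) + (119872,6283)
step 11: (4954951, 259710)  from 12·(390371,20461) + (270499,14178)
(x₁, y₁) = (4954951, 259710);  4954951² − 364·259710² = 1 ✓

4954951 259710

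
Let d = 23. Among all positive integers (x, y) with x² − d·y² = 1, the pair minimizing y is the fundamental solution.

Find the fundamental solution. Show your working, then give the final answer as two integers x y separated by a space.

√23 = [4; 1,3,1,8, …], period ℓ=4 (even) → k=3
i=0: a=4 ⇒ p=4, q=1
i=1: a=1 ⇒ p=5, q=1
i=2: a=3 ⇒ p=19, q=4
i=3: a=1 ⇒ p=24, q=5
→ (24, 5).  Check: 24²=576, 23·5²=575, difference 1.

24 5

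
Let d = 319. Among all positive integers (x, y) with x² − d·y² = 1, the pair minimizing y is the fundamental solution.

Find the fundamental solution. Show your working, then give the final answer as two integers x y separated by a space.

[17; 1,6,5,1,4,…,6,1,34] for √319; ℓ=14 ⇒ convergent index 13
a_0=17:  p_0=17·1+0=17,  q_0=17·0+1=1
a_1=1:  p_1=1·17+1=18,  q_1=1·1+0=1
a_2=6:  p_2=6·18+17=125,  q_2=6·1+1=7
a_3=5:  p_3=5·125+18=643,  q_3=5·7+1=36
a_4=1:  p_4=1·643+125=768,  q_4=1·36+7=43
a_5=4:  p_5=4·768+643=3715,  q_5=4·43+36=208
…
a_7=1:  p_7=1·11913+3715=15628,  q_7=1·667+208=875
a_8=3:  p_8=3·15628+11913=58797,  q_8=3·875+667=3292
a_9=4:  p_9=4·58797+15628=250816,  q_9=4·3292+875=14043
a_10=1:  p_10=1·250816+58797=309613,  q_10=1·14043+3292=17335
a_11=5:  p_11=5·309613+250816=1798881,  q_11=5·17335+14043=100718
a_12=6:  p_12=6·1798881+309613=11102899,  q_12=6·100718+17335=621643
a_13=1:  p_13=1·11102899+1798881=12901780,  q_13=1·621643+100718=722361
→ (12901780, 722361).  Check: 12901780²=166455927168400, 319·722361²=166455927168399, difference 1.

12901780 722361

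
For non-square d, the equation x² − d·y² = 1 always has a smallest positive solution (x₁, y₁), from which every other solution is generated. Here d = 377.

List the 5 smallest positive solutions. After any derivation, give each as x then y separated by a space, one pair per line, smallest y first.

233 12
108577 5592
50596649 2605860
23577929857 1214325168
10987264716713 565872922428

[19; 2,2,2,38] for √377; ℓ=4 ⇒ convergent index 3
k=0  a_k=19  p_k/q_k = 19/1
k=1  a_k=2  p_k/q_k = 39/2
k=2  a_k=2  p_k/q_k = 97/5
k=3  a_k=2  p_k/q_k = 233/12
→ (233, 12).  Check: 233²=54289, 377·12²=54288, difference 1.
(x_2, y_2) = (233·233 + 377·12·12, 233·12 + 12·233) = (108577, 5592)
(x_3, y_3) = (233·108577 + 377·12·5592, 233·5592 + 12·108577) = (50596649, 2605860)
(x_4, y_4) = (233·50596649 + 377·12·2605860, 233·2605860 + 12·50596649) = (23577929857, 1214325168)
(x_5, y_5) = (233·23577929857 + 377·12·1214325168, 233·1214325168 + 12·23577929857) = (10987264716713, 565872922428)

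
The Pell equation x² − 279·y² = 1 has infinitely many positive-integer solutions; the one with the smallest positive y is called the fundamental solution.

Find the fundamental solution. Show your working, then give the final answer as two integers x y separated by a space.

1520 91

√279 = [16; 1,2,2,1,2,2,1,32, …], period ℓ=8 (even) → k=7
a_0=16:  p_0=16·1+0=16,  q_0=16·0+1=1
…
a_2=2:  p_2=2·17+16=50,  q_2=2·1+1=3
a_3=2:  p_3=2·50+17=117,  q_3=2·3+1=7
a_4=1:  p_4=1·117+50=167,  q_4=1·7+3=10
a_5=2:  p_5=2·167+117=451,  q_5=2·10+7=27
a_6=2:  p_6=2·451+167=1069,  q_6=2·27+10=64
a_7=1:  p_7=1·1069+451=1520,  q_7=1·64+27=91
fundamental: x₁=1520, y₁=91  (since 2310400 − 279·8281 = 1)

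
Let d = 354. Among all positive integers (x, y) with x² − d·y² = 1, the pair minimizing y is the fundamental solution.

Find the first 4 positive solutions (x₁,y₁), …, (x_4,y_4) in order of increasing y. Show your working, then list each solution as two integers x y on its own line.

√354 = [18; 1,4,2,2,18,2,2,4,1,36, …], period ℓ=10 (even) → k=9
i=0: a=18 ⇒ p=18, q=1
…
i=2: a=4 ⇒ p=94, q=5
i=3: a=2 ⇒ p=207, q=11
i=4: a=2 ⇒ p=508, q=27
i=5: a=18 ⇒ p=9351, q=497
i=6: a=2 ⇒ p=19210, q=1021
i=7: a=2 ⇒ p=47771, q=2539
i=8: a=4 ⇒ p=210294, q=11177
i=9: a=1 ⇒ p=258065, q=13716
fundamental: x₁=258065, y₁=13716  (since 66597544225 − 354·188128656 = 1)
(258065+13716√354)^2 = 133195088449 + 7079239080√354
(258065+13716√354)^3 = 68745981000924305 + 3653807666346684√354
(258065+13716√354)^4 = 35481863173873866451201 + 1885839750824434773840√354

258065 13716
133195088449 7079239080
68745981000924305 3653807666346684
35481863173873866451201 1885839750824434773840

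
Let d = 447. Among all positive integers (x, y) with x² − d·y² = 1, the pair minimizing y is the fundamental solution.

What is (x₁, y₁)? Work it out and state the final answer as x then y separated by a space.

148 7

√447 → a₀=21, period (7,42); ℓ=2 even so k=1
i=0: a=21 ⇒ p=21, q=1
i=1: a=7 ⇒ p=148, q=7
→ (148, 7).  Check: 148²=21904, 447·7²=21903, difference 1.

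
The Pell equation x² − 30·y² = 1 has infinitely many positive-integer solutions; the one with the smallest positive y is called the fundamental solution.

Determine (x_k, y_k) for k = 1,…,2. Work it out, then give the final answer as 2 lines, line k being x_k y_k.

[5; 2,10] for √30; ℓ=2 ⇒ convergent index 1
i=0: a=5 ⇒ p=5, q=1
i=1: a=2 ⇒ p=11, q=2
(x₁, y₁) = (11, 2);  11² − 30·2² = 1 ✓
k=2:  x_2 = 11·11+30·2·2 = 241,  y_2 = 11·2+2·11 = 44

11 2
241 44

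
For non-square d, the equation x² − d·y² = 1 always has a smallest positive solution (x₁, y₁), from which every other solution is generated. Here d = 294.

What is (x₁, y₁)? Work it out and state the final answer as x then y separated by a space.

√294 → a₀=17, period (6,1,4,1,6,34); ℓ=6 even so k=5
a_0=17:  p_0=17·1+0=17,  q_0=17·0+1=1
…
a_4=1:  p_4=1·583+120=703,  q_4=1·34+7=41
a_5=6:  p_5=6·703+583=4801,  q_5=6·41+34=280
→ (4801, 280).  Check: 4801²=23049601, 294·280²=23049600, difference 1.

4801 280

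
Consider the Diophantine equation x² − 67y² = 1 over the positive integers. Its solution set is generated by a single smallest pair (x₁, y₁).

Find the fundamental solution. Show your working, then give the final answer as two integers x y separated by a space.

48842 5967

√67 → a₀=8, period (5,2,1,1,7,1,1,2,5,16); ℓ=10 even so k=9
k=0  a_k=8  p_k/q_k = 8/1
k=1  a_k=5  p_k/q_k = 41/5
k=2  a_k=2  p_k/q_k = 90/11
k=3  a_k=1  p_k/q_k = 131/16
k=4  a_k=1  p_k/q_k = 221/27
k=5  a_k=7  p_k/q_k = 1678/205
k=6  a_k=1  p_k/q_k = 1899/232
k=7  a_k=1  p_k/q_k = 3577/437
k=8  a_k=2  p_k/q_k = 9053/1106
k=9  a_k=5  p_k/q_k = 48842/5967
→ (48842, 5967).  Check: 48842²=2385540964, 67·5967²=2385540963, difference 1.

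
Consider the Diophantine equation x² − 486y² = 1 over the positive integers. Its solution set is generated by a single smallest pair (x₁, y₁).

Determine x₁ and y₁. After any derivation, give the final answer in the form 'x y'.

√486 = [22; 22,44, …], period ℓ=2 (even) → k=1
a_0=22:  p_0=22·1+0=22,  q_0=22·0+1=1
a_1=22:  p_1=22·22+1=485,  q_1=22·1+0=22
→ (485, 22).  Check: 485²=235225, 486·22²=235224, difference 1.

485 22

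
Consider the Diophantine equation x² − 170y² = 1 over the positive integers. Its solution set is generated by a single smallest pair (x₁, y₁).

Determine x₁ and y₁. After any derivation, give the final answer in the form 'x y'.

√170 = [13; 26, …], period ℓ=1 (odd) → k=1
a_0=13:  p_0=13·1+0=13,  q_0=13·0+1=1
a_1=26:  p_1=26·13+1=339,  q_1=26·1+0=26
fundamental: x₁=339, y₁=26  (since 114921 − 170·676 = 1)

339 26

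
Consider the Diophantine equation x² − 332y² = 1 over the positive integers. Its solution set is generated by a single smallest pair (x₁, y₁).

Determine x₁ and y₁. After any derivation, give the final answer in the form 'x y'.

13447 738

[18; 4,1,1,8,1,1,4,36] for √332; ℓ=8 ⇒ convergent index 7
k=0  a_k=18  p_k/q_k = 18/1
k=1  a_k=4  p_k/q_k = 73/4
…
k=3  a_k=1  p_k/q_k = 164/9
k=4  a_k=8  p_k/q_k = 1403/77
k=5  a_k=1  p_k/q_k = 1567/86
k=6  a_k=1  p_k/q_k = 2970/163
k=7  a_k=4  p_k/q_k = 13447/738
fundamental: x₁=13447, y₁=738  (since 180821809 − 332·544644 = 1)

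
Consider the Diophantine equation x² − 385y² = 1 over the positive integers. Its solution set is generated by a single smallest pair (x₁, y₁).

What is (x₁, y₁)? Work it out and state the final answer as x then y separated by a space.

√385 = [19; 1,1,1,1,1,…,1,1,38, …], period ℓ=16 (even) → k=15
k=0  a_k=19  p_k/q_k = 19/1
k=1  a_k=1  p_k/q_k = 20/1
…
k=3  a_k=1  p_k/q_k = 59/3
k=4  a_k=1  p_k/q_k = 98/5
k=5  a_k=1  p_k/q_k = 157/8
…
k=7  a_k=1  p_k/q_k = 726/37
…
k=11  a_k=1  p_k/q_k = 13009/663
…
k=14  a_k=1  p_k/q_k = 59551/3035
k=15  a_k=1  p_k/q_k = 95831/4884
→ (95831, 4884).  Check: 95831²=9183580561, 385·4884²=9183580560, difference 1.

95831 4884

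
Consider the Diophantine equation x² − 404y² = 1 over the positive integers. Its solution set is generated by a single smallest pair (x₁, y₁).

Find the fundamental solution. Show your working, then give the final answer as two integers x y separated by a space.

√404 = [20; 10,40, …], period ℓ=2 (even) → k=1
k=0  a_k=20  p_k/q_k = 20/1
k=1  a_k=10  p_k/q_k = 201/10
fundamental: x₁=201, y₁=10  (since 40401 − 404·100 = 1)

201 10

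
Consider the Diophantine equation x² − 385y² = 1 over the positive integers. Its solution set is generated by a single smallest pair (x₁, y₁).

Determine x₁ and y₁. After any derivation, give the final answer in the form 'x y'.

d=385: √d = [19; 1,1,1,1,1,…,1,1,38] (ℓ=16, even), read p_15/q_15
step 0: (19, 1)  from 19·(1,0) + (0,1)
step 1: (20, 1)  from 1·(19,1) + (1,0)
step 2: (39, 2)  from 1·(20,1) + (19,1)
…
step 4: (98, 5)  from 1·(59,3) + (39,2)
step 5: (157, 8)  from 1·(98,5) + (59,3)
step 6: (569, 29)  from 3·(157,8) + (98,5)
step 7: (726, 37)  from 1·(569,29) + (157,8)
…
step 9: (2747, 140)  from 1·(2021,103) + (726,37)
step 10: (10262, 523)  from 3·(2747,140) + (2021,103)
step 11: (13009, 663)  from 1·(10262,523) + (2747,140)
step 12: (23271, 1186)  from 1·(13009,663) + (10262,523)
step 13: (36280, 1849)  from 1·(23271,1186) + (13009,663)
step 14: (59551, 3035)  from 1·(36280,1849) + (23271,1186)
step 15: (95831, 4884)  from 1·(59551,3035) + (36280,1849)
fundamental: x₁=95831, y₁=4884  (since 9183580561 − 385·23853456 = 1)

95831 4884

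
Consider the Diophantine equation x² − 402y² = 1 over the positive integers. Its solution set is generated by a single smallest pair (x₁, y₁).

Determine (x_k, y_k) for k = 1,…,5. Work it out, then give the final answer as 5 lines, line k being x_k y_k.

401 20
321601 16040
257923601 12864060
206854406401 10316960080
165896976010001 8274189120100

[20; 20,40] for √402; ℓ=2 ⇒ convergent index 1
i=0: a=20 ⇒ p=20, q=1
i=1: a=20 ⇒ p=401, q=20
fundamental: x₁=401, y₁=20  (since 160801 − 402·400 = 1)
k=2:  x_2 = 401·401+402·20·20 = 321601,  y_2 = 401·20+20·401 = 16040
k=3:  x_3 = 401·321601+402·20·16040 = 257923601,  y_3 = 401·16040+20·321601 = 12864060
k=4:  x_4 = 401·257923601+402·20·12864060 = 206854406401,  y_4 = 401·12864060+20·257923601 = 10316960080
k=5:  x_5 = 401·206854406401+402·20·10316960080 = 165896976010001,  y_5 = 401·10316960080+20·206854406401 = 8274189120100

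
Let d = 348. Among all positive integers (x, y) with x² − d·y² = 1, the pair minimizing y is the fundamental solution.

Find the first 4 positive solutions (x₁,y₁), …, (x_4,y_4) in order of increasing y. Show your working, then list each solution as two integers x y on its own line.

d=348: √d = [18; 1,1,1,8,1,1,1,36] (ℓ=8, even), read p_7/q_7
k=0  a_k=18  p_k/q_k = 18/1
…
k=2  a_k=1  p_k/q_k = 37/2
k=3  a_k=1  p_k/q_k = 56/3
…
k=5  a_k=1  p_k/q_k = 541/29
k=6  a_k=1  p_k/q_k = 1026/55
k=7  a_k=1  p_k/q_k = 1567/84
→ (1567, 84).  Check: 1567²=2455489, 348·84²=2455488, difference 1.
k=2:  x_2 = 1567·1567+348·84·84 = 4910977,  y_2 = 1567·84+84·1567 = 263256
k=3:  x_3 = 1567·4910977+348·84·263256 = 15391000351,  y_3 = 1567·263256+84·4910977 = 825044220
k=4:  x_4 = 1567·15391000351+348·84·825044220 = 48235390189057,  y_4 = 1567·825044220+84·15391000351 = 2585688322224

1567 84
4910977 263256
15391000351 825044220
48235390189057 2585688322224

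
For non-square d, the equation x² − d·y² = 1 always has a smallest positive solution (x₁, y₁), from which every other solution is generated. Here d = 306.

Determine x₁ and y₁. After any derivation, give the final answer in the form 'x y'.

35 2

d=306: √d = [17; 2,34] (ℓ=2, even), read p_1/q_1
k=0  a_k=17  p_k/q_k = 17/1
k=1  a_k=2  p_k/q_k = 35/2
→ (35, 2).  Check: 35²=1225, 306·2²=1224, difference 1.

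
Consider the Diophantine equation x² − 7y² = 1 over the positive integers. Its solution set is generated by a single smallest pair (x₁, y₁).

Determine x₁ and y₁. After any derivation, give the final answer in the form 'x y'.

√7 = [2; 1,1,1,4, …], period ℓ=4 (even) → k=3
step 0: (2, 1)  from 2·(1,0) + (0,1)
…
step 2: (5, 2)  from 1·(3,1) + (2,1)
step 3: (8, 3)  from 1·(5,2) + (3,1)
(x₁, y₁) = (8, 3);  8² − 7·3² = 1 ✓

8 3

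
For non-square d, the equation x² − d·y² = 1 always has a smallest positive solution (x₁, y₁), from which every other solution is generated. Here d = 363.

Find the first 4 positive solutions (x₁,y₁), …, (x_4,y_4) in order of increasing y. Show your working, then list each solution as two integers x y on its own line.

[19; 19,38] for √363; ℓ=2 ⇒ convergent index 1
i=0: a=19 ⇒ p=19, q=1
i=1: a=19 ⇒ p=362, q=19
fundamental: x₁=362, y₁=19  (since 131044 − 363·361 = 1)
(362+19√363)^2 = 262087 + 13756√363
(362+19√363)^3 = 189750626 + 9959325√363
(362+19√363)^4 = 137379191137 + 7210537544√363

362 19
262087 13756
189750626 9959325
137379191137 7210537544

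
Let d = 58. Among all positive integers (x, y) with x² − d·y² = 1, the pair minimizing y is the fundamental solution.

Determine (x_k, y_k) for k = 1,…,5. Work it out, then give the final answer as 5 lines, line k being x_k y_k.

√58 → a₀=7, period (1,1,1,1,1,1,14); ℓ=7 odd so k=13
k=0  a_k=7  p_k/q_k = 7/1
…
k=3  a_k=1  p_k/q_k = 23/3
k=4  a_k=1  p_k/q_k = 38/5
k=5  a_k=1  p_k/q_k = 61/8
k=6  a_k=1  p_k/q_k = 99/13
…
k=8  a_k=1  p_k/q_k = 1546/203
…
k=11  a_k=1  p_k/q_k = 7532/989
k=12  a_k=1  p_k/q_k = 12071/1585
k=13  a_k=1  p_k/q_k = 19603/2574
(x₁, y₁) = (19603, 2574);  19603² − 58·2574² = 1 ✓
(x_2, y_2) = (19603·19603 + 58·2574·2574, 19603·2574 + 2574·19603) = (768555217, 100916244)
(x_3, y_3) = (19603·768555217 + 58·2574·100916244, 19603·100916244 + 2574·768555217) = (30131975818099, 3956522259690)
(x_4, y_4) = (19603·30131975818099 + 58·2574·3956522259690, 19603·3956522259690 + 2574·30131975818099) = (1181354243155834177, 155119411612489896)
(x_5, y_5) = (19603·1181354243155834177 + 58·2574·155119411612489896, 19603·155119411612489896 + 2574·1181354243155834177) = (46316174427035658925363, 6081611647722756602886)

19603 2574
768555217 100916244
30131975818099 3956522259690
1181354243155834177 155119411612489896
46316174427035658925363 6081611647722756602886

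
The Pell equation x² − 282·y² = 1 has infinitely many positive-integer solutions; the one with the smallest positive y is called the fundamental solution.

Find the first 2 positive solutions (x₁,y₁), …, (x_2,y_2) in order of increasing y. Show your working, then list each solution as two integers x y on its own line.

2351 140
11054401 658280

√282 → a₀=16, period (1,3,1,4,1,3,1,32); ℓ=8 even so k=7
k=0  a_k=16  p_k/q_k = 16/1
…
k=2  a_k=3  p_k/q_k = 67/4
k=3  a_k=1  p_k/q_k = 84/5
k=4  a_k=4  p_k/q_k = 403/24
k=5  a_k=1  p_k/q_k = 487/29
k=6  a_k=3  p_k/q_k = 1864/111
k=7  a_k=1  p_k/q_k = 2351/140
→ (2351, 140).  Check: 2351²=5527201, 282·140²=5527200, difference 1.
k=2:  x_2 = 2351·2351+282·140·140 = 11054401,  y_2 = 2351·140+140·2351 = 658280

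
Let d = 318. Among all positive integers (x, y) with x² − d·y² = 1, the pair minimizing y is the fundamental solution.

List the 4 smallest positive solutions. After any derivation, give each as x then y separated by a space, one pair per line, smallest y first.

[17; 1,4,1,34] for √318; ℓ=4 ⇒ convergent index 3
a_0=17:  p_0=17·1+0=17,  q_0=17·0+1=1
…
a_2=4:  p_2=4·18+17=89,  q_2=4·1+1=5
a_3=1:  p_3=1·89+18=107,  q_3=1·5+1=6
fundamental: x₁=107, y₁=6  (since 11449 − 318·36 = 1)
(107+6√318)^2 = 22897 + 1284√318
(107+6√318)^3 = 4899851 + 274770√318
(107+6√318)^4 = 1048545217 + 58799496√318

107 6
22897 1284
4899851 274770
1048545217 58799496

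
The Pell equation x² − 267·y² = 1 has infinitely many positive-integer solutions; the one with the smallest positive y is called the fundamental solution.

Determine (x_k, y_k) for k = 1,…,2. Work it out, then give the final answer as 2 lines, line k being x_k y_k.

√267 → a₀=16, period (2,1,15,1,2,32); ℓ=6 even so k=5
i=0: a=16 ⇒ p=16, q=1
…
i=4: a=1 ⇒ p=817, q=50
i=5: a=2 ⇒ p=2402, q=147
(x₁, y₁) = (2402, 147);  2402² − 267·147² = 1 ✓
(2402+147√267)^2 = 11539207 + 706188√267

2402 147
11539207 706188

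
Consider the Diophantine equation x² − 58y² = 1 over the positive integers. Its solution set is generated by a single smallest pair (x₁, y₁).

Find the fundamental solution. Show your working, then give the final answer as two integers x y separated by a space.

√58 → a₀=7, period (1,1,1,1,1,1,14); ℓ=7 odd so k=13
k=0  a_k=7  p_k/q_k = 7/1
…
k=4  a_k=1  p_k/q_k = 38/5
…
k=8  a_k=1  p_k/q_k = 1546/203
…
k=11  a_k=1  p_k/q_k = 7532/989
k=12  a_k=1  p_k/q_k = 12071/1585
k=13  a_k=1  p_k/q_k = 19603/2574
fundamental: x₁=19603, y₁=2574  (since 384277609 − 58·6625476 = 1)

19603 2574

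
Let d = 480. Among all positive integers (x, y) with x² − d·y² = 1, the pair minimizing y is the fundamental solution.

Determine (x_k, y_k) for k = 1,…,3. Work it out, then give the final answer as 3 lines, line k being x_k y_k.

241 11
116161 5302
55989361 2555553

d=480: √d = [21; 1,9,1,42] (ℓ=4, even), read p_3/q_3
a_0=21:  p_0=21·1+0=21,  q_0=21·0+1=1
a_1=1:  p_1=1·21+1=22,  q_1=1·1+0=1
a_2=9:  p_2=9·22+21=219,  q_2=9·1+1=10
a_3=1:  p_3=1·219+22=241,  q_3=1·10+1=11
(x₁, y₁) = (241, 11);  241² − 480·11² = 1 ✓
(241+11√480)^2 = 116161 + 5302√480
(241+11√480)^3 = 55989361 + 2555553√480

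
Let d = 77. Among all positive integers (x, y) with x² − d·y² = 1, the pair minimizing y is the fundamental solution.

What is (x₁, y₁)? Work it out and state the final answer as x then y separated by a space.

351 40

√77 = [8; 1,3,2,3,1,16, …], period ℓ=6 (even) → k=5
step 0: (8, 1)  from 8·(1,0) + (0,1)
step 1: (9, 1)  from 1·(8,1) + (1,0)
step 2: (35, 4)  from 3·(9,1) + (8,1)
step 3: (79, 9)  from 2·(35,4) + (9,1)
step 4: (272, 31)  from 3·(79,9) + (35,4)
step 5: (351, 40)  from 1·(272,31) + (79,9)
fundamental: x₁=351, y₁=40  (since 123201 − 77·1600 = 1)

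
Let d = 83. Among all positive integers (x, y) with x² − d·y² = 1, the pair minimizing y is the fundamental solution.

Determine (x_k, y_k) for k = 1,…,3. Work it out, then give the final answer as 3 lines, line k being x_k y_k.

82 9
13447 1476
2205226 242055

[9; 9,18] for √83; ℓ=2 ⇒ convergent index 1
a_0=9:  p_0=9·1+0=9,  q_0=9·0+1=1
a_1=9:  p_1=9·9+1=82,  q_1=9·1+0=9
(x₁, y₁) = (82, 9);  82² − 83·9² = 1 ✓
k=2:  x_2 = 82·82+83·9·9 = 13447,  y_2 = 82·9+9·82 = 1476
k=3:  x_3 = 82·13447+83·9·1476 = 2205226,  y_3 = 82·1476+9·13447 = 242055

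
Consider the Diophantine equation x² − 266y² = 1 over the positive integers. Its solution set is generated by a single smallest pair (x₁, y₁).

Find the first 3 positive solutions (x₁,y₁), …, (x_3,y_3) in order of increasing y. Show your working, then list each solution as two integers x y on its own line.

685 42
938449 57540
1285674445 78829758

[16; 3,4,3,32] for √266; ℓ=4 ⇒ convergent index 3
a_0=16:  p_0=16·1+0=16,  q_0=16·0+1=1
a_1=3:  p_1=3·16+1=49,  q_1=3·1+0=3
a_2=4:  p_2=4·49+16=212,  q_2=4·3+1=13
a_3=3:  p_3=3·212+49=685,  q_3=3·13+3=42
(x₁, y₁) = (685, 42);  685² − 266·42² = 1 ✓
n=2: (685,42)∘(685,42) = (685·685+266·42·42, 685·42+42·685) = (938449,57540)
n=3: (938449,57540)∘(685,42) = (685·938449+266·42·57540, 685·57540+42·938449) = (1285674445,78829758)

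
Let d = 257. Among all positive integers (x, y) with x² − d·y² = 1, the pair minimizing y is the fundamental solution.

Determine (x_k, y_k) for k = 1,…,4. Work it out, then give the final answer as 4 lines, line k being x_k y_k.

√257 = [16; 32, …], period ℓ=1 (odd) → k=1
i=0: a=16 ⇒ p=16, q=1
i=1: a=32 ⇒ p=513, q=32
(x₁, y₁) = (513, 32);  513² − 257·32² = 1 ✓
k=2:  x_2 = 513·513+257·32·32 = 526337,  y_2 = 513·32+32·513 = 32832
k=3:  x_3 = 513·526337+257·32·32832 = 540021249,  y_3 = 513·32832+32·526337 = 33685600
k=4:  x_4 = 513·540021249+257·32·33685600 = 554061275137,  y_4 = 513·33685600+32·540021249 = 34561392768

513 32
526337 32832
540021249 33685600
554061275137 34561392768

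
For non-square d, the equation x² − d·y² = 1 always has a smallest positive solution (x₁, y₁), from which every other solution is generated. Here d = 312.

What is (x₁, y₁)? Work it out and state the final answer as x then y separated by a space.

53 3

√312 → a₀=17, period (1,1,1,34); ℓ=4 even so k=3
step 0: (17, 1)  from 17·(1,0) + (0,1)
…
step 2: (35, 2)  from 1·(18,1) + (17,1)
step 3: (53, 3)  from 1·(35,2) + (18,1)
fundamental: x₁=53, y₁=3  (since 2809 − 312·9 = 1)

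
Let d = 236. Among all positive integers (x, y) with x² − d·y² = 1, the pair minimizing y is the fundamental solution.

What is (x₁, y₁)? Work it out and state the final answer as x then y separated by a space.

561799 36570

√236 = [15; 2,1,3,5,1,6,1,5,3,1,2,30, …], period ℓ=12 (even) → k=11
a_0=15:  p_0=15·1+0=15,  q_0=15·0+1=1
a_1=2:  p_1=2·15+1=31,  q_1=2·1+0=2
…
a_3=3:  p_3=3·46+31=169,  q_3=3·3+2=11
a_4=5:  p_4=5·169+46=891,  q_4=5·11+3=58
a_5=1:  p_5=1·891+169=1060,  q_5=1·58+11=69
a_6=6:  p_6=6·1060+891=7251,  q_6=6·69+58=472
a_7=1:  p_7=1·7251+1060=8311,  q_7=1·472+69=541
a_8=5:  p_8=5·8311+7251=48806,  q_8=5·541+472=3177
…
a_10=1:  p_10=1·154729+48806=203535,  q_10=1·10072+3177=13249
a_11=2:  p_11=2·203535+154729=561799,  q_11=2·13249+10072=36570
(x₁, y₁) = (561799, 36570);  561799² − 236·36570² = 1 ✓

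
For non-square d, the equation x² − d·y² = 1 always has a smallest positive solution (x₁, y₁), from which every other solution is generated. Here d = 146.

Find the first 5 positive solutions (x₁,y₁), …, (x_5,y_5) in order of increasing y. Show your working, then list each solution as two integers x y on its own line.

145 12
42049 3480
12194065 1009188
3536236801 292661040
1025496478225 84870692412

√146 → a₀=12, period (12,24); ℓ=2 even so k=1
i=0: a=12 ⇒ p=12, q=1
i=1: a=12 ⇒ p=145, q=12
→ (145, 12).  Check: 145²=21025, 146·12²=21024, difference 1.
n=2: (145,12)∘(145,12) = (145·145+146·12·12, 145·12+12·145) = (42049,3480)
n=3: (42049,3480)∘(145,12) = (145·42049+146·12·3480, 145·3480+12·42049) = (12194065,1009188)
n=4: (12194065,1009188)∘(145,12) = (145·12194065+146·12·1009188, 145·1009188+12·12194065) = (3536236801,292661040)
n=5: (3536236801,292661040)∘(145,12) = (145·3536236801+146·12·292661040, 145·292661040+12·3536236801) = (1025496478225,84870692412)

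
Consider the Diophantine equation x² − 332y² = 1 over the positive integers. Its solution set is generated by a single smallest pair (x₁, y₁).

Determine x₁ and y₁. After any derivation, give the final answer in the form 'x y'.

13447 738

√332 → a₀=18, period (4,1,1,8,1,1,4,36); ℓ=8 even so k=7
k=0  a_k=18  p_k/q_k = 18/1
…
k=4  a_k=8  p_k/q_k = 1403/77
…
k=6  a_k=1  p_k/q_k = 2970/163
k=7  a_k=4  p_k/q_k = 13447/738
(x₁, y₁) = (13447, 738);  13447² − 332·738² = 1 ✓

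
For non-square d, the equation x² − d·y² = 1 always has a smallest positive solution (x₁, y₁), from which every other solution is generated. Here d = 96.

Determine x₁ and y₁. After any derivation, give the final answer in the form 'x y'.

d=96: √d = [9; 1,3,1,18] (ℓ=4, even), read p_3/q_3
i=0: a=9 ⇒ p=9, q=1
…
i=2: a=3 ⇒ p=39, q=4
i=3: a=1 ⇒ p=49, q=5
fundamental: x₁=49, y₁=5  (since 2401 − 96·25 = 1)

49 5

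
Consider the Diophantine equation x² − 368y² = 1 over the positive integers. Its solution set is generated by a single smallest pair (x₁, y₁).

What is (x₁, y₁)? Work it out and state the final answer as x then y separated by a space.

d=368: √d = [19; 5,2,5,38] (ℓ=4, even), read p_3/q_3
step 0: (19, 1)  from 19·(1,0) + (0,1)
…
step 2: (211, 11)  from 2·(96,5) + (19,1)
step 3: (1151, 60)  from 5·(211,11) + (96,5)
(x₁, y₁) = (1151, 60);  1151² − 368·60² = 1 ✓

1151 60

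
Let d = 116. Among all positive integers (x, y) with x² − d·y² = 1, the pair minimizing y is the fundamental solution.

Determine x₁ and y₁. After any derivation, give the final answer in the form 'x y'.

√116 → a₀=10, period (1,3,2,1,4,1,2,3,1,20); ℓ=10 even so k=9
step 0: (10, 1)  from 10·(1,0) + (0,1)
step 1: (11, 1)  from 1·(10,1) + (1,0)
step 2: (43, 4)  from 3·(11,1) + (10,1)
…
step 4: (140, 13)  from 1·(97,9) + (43,4)
step 5: (657, 61)  from 4·(140,13) + (97,9)
…
step 7: (2251, 209)  from 2·(797,74) + (657,61)
step 8: (7550, 701)  from 3·(2251,209) + (797,74)
step 9: (9801, 910)  from 1·(7550,701) + (2251,209)
(x₁, y₁) = (9801, 910);  9801² − 116·910² = 1 ✓

9801 910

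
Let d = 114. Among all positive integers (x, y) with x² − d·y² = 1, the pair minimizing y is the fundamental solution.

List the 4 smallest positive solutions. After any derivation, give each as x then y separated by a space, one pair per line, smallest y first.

1025 96
2101249 196800
4307559425 403439904
8830494720001 827051606400

d=114: √d = [10; 1,2,10,2,1,20] (ℓ=6, even), read p_5/q_5
a_0=10:  p_0=10·1+0=10,  q_0=10·0+1=1
a_1=1:  p_1=1·10+1=11,  q_1=1·1+0=1
…
a_4=2:  p_4=2·331+32=694,  q_4=2·31+3=65
a_5=1:  p_5=1·694+331=1025,  q_5=1·65+31=96
fundamental: x₁=1025, y₁=96  (since 1050625 − 114·9216 = 1)
(x_2, y_2) = (1025·1025 + 114·96·96, 1025·96 + 96·1025) = (2101249, 196800)
(x_3, y_3) = (1025·2101249 + 114·96·196800, 1025·196800 + 96·2101249) = (4307559425, 403439904)
(x_4, y_4) = (1025·4307559425 + 114·96·403439904, 1025·403439904 + 96·4307559425) = (8830494720001, 827051606400)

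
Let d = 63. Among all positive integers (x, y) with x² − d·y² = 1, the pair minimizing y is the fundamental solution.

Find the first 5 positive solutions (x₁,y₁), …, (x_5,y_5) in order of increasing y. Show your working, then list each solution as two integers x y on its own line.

8 1
127 16
2024 255
32257 4064
514088 64769

√63 → a₀=7, period (1,14); ℓ=2 even so k=1
k=0  a_k=7  p_k/q_k = 7/1
k=1  a_k=1  p_k/q_k = 8/1
→ (8, 1).  Check: 8²=64, 63·1²=63, difference 1.
(x_2, y_2) = (8·8 + 63·1·1, 8·1 + 1·8) = (127, 16)
(x_3, y_3) = (8·127 + 63·1·16, 8·16 + 1·127) = (2024, 255)
(x_4, y_4) = (8·2024 + 63·1·255, 8·255 + 1·2024) = (32257, 4064)
(x_5, y_5) = (8·32257 + 63·1·4064, 8·4064 + 1·32257) = (514088, 64769)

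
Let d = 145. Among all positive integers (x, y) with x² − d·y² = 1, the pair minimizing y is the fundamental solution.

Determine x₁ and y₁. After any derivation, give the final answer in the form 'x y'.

√145 = [12; 24, …], period ℓ=1 (odd) → k=1
a_0=12:  p_0=12·1+0=12,  q_0=12·0+1=1
a_1=24:  p_1=24·12+1=289,  q_1=24·1+0=24
→ (289, 24).  Check: 289²=83521, 145·24²=83520, difference 1.

289 24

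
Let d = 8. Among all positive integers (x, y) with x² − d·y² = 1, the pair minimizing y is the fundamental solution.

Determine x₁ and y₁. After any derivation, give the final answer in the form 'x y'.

3 1

[2; 1,4] for √8; ℓ=2 ⇒ convergent index 1
i=0: a=2 ⇒ p=2, q=1
i=1: a=1 ⇒ p=3, q=1
fundamental: x₁=3, y₁=1  (since 9 − 8·1 = 1)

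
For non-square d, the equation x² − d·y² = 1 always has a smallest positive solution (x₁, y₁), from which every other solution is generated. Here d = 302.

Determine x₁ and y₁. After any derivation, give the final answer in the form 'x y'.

4276623 246092

√302 = [17; 2,1,1,1,4,…,1,2,34, …], period ℓ=16 (even) → k=15
step 0: (17, 1)  from 17·(1,0) + (0,1)
step 1: (35, 2)  from 2·(17,1) + (1,0)
step 2: (52, 3)  from 1·(35,2) + (17,1)
step 3: (87, 5)  from 1·(52,3) + (35,2)
step 4: (139, 8)  from 1·(87,5) + (52,3)
step 5: (643, 37)  from 4·(139,8) + (87,5)
step 6: (1425, 82)  from 2·(643,37) + (139,8)
step 7: (2068, 119)  from 1·(1425,82) + (643,37)
…
step 9: (36581, 2105)  from 1·(34513,1986) + (2068,119)
step 10: (107675, 6196)  from 2·(36581,2105) + (34513,1986)
…
step 12: (574956, 33085)  from 1·(467281,26889) + (107675,6196)
step 13: (1042237, 59974)  from 1·(574956,33085) + (467281,26889)
step 14: (1617193, 93059)  from 1·(1042237,59974) + (574956,33085)
step 15: (4276623, 246092)  from 2·(1617193,93059) + (1042237,59974)
→ (4276623, 246092).  Check: 4276623²=18289504284129, 302·246092²=18289504284128, difference 1.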